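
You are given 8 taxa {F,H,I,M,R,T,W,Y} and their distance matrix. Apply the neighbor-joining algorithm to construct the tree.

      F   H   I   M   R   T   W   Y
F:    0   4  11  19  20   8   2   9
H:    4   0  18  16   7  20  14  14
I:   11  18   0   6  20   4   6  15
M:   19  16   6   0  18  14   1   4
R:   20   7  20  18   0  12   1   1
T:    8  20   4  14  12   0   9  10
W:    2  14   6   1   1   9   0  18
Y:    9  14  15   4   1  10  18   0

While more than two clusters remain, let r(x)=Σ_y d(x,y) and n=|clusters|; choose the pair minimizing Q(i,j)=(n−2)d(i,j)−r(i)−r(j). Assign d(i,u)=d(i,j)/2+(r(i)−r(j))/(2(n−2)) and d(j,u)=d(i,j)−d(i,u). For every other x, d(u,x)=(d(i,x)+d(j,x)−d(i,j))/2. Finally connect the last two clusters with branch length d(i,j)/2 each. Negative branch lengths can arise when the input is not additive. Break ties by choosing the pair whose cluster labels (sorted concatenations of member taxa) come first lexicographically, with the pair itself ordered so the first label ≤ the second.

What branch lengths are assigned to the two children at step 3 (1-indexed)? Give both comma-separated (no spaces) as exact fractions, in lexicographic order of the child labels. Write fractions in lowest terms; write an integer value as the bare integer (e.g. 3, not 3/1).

1. join R+Y (d=1, Q=-144) ⇒ RY; edges |R|=7/6, |Y|=-1/6
  updated: d(F,RY)=14, d(H,RY)=10, d(I,RY)=17, d(M,RY)=21/2, d(RY,T)=21/2, d(RY,W)=9
2. join F+H (d=4, Q=-120) ⇒ FH; edges |F|=-2/5, |H|=22/5
  updated: d(FH,I)=25/2, d(FH,M)=31/2, d(FH,RY)=10, d(FH,T)=12, d(FH,W)=6
3. join I+T (d=4, Q=-79) ⇒ IT; edges |I|=3/2, |T|=5/2
  updated: d(FH,IT)=41/4, d(IT,M)=8, d(IT,RY)=47/4, d(IT,W)=11/2
4. join M+W (d=1, Q=-107/2) ⇒ MW; edges |M|=11/4, |W|=-7/4
  updated: d(FH,MW)=41/4, d(IT,MW)=25/4, d(MW,RY)=37/4
5. join FH+RY (d=10, Q=-83/2) ⇒ FHRY; edges |FH|=39/8, |RY|=41/8
  updated: d(FHRY,IT)=6, d(FHRY,MW)=19/4
6. join FHRY+IT (d=6, Q=-17) ⇒ FHIRTY; edges |FHRY|=9/4, |IT|=15/4
  updated: d(FHIRTY,MW)=5/2
7. join FHIRTY+MW (d=5/2) ⇒ FHIMRTWY; edges |FHIRTY|=5/4, |MW|=5/4
final tree: ((((F:-2/5,H:22/5):39/8,(R:7/6,Y:-1/6):41/8):9/4,(I:3/2,T:5/2):15/4):5/4,(M:11/4,W:-7/4):5/4)
total length: 57/2

3/2,5/2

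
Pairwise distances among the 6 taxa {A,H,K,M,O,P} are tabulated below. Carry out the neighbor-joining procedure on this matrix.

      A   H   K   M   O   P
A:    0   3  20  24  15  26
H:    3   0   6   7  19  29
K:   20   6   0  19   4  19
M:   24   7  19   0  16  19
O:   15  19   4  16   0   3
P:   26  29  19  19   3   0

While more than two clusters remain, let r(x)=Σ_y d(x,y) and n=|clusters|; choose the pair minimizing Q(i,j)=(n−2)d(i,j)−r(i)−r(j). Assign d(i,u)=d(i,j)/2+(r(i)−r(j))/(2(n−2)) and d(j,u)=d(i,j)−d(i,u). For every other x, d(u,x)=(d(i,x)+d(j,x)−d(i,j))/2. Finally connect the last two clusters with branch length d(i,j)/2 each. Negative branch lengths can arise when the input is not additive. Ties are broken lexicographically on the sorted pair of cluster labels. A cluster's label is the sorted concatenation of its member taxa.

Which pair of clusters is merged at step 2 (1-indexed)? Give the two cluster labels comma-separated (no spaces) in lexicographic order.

step 1: merge (O,P) at d=3, Q=-141; branch lengths O→-27/8, P→51/8; new cluster OP
  updated: d(A,OP)=19, d(H,OP)=45/2, d(K,OP)=10, d(M,OP)=16
step 2: merge (A,H) at d=3, Q=-191/2; branch lengths A→73/12, H→-37/12; new cluster AH
  updated: d(AH,K)=23/2, d(AH,M)=14, d(AH,OP)=77/4
step 3: merge (AH,M) at d=14, Q=-263/4; branch lengths AH→95/16, M→129/16; new cluster AHM
  updated: d(AHM,K)=33/4, d(AHM,OP)=85/8
step 4: merge (AHM,K) at d=33/4, Q=-231/8; branch lengths AHM→71/16, K→61/16; new cluster AHKM
  updated: d(AHKM,OP)=99/16
step 5: merge (AHKM,OP) at d=99/16; branch lengths AHKM→99/32, OP→99/32; new cluster AHKMOP
final tree: ((((A:73/12,H:-37/12):95/16,M:129/16):71/16,K:61/16):99/32,(O:-27/8,P:51/8):99/32)
total length: 551/16

A,H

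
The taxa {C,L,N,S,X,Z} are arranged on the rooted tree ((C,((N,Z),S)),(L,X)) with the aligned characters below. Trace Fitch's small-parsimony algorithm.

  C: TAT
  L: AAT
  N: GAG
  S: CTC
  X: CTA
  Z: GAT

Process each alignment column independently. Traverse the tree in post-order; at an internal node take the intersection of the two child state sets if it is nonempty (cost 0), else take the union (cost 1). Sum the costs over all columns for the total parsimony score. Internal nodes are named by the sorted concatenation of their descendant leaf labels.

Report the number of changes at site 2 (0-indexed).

3

site 0, node NZ: N={G} ∩ Z={G} → {G} (+0)
site 0, node NSZ: NZ={G} ∪ S={C} → {C,G} (+1)
site 0, node CNSZ: C={T} ∪ NSZ={C,G} → {C,G,T} (+1)
site 0, node LX: L={A} ∪ X={C} → {A,C} (+1)
site 0, node CLNSXZ: CNSZ={C,G,T} ∩ LX={A,C} → {C} (+0)
site 1, node NZ: N={A} ∩ Z={A} → {A} (+0)
site 1, node NSZ: NZ={A} ∪ S={T} → {A,T} (+1)
site 1, node CNSZ: C={A} ∩ NSZ={A,T} → {A} (+0)
site 1, node LX: L={A} ∪ X={T} → {A,T} (+1)
site 1, node CLNSXZ: CNSZ={A} ∩ LX={A,T} → {A} (+0)
site 2, node NZ: N={G} ∪ Z={T} → {G,T} (+1)
site 2, node NSZ: NZ={G,T} ∪ S={C} → {C,G,T} (+1)
site 2, node CNSZ: C={T} ∩ NSZ={C,G,T} → {T} (+0)
site 2, node LX: L={T} ∪ X={A} → {A,T} (+1)
site 2, node CLNSXZ: CNSZ={T} ∩ LX={A,T} → {T} (+0)
per-site changes: [3, 2, 3]; total = 8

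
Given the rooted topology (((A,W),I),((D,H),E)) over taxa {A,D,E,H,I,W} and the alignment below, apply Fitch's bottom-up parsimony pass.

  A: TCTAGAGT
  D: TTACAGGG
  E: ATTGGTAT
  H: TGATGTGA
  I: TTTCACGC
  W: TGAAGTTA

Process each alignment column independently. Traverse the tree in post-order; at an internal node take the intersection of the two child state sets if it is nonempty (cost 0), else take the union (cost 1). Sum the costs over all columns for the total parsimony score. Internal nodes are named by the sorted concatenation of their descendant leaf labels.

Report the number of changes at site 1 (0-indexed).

site 0, node AW: A={T} ∩ W={T} → {T} (+0)
site 0, node AIW: AW={T} ∩ I={T} → {T} (+0)
site 0, node DH: D={T} ∩ H={T} → {T} (+0)
site 0, node DEH: DH={T} ∪ E={A} → {A,T} (+1)
site 0, node ADEHIW: AIW={T} ∩ DEH={A,T} → {T} (+0)
site 1, node AW: A={C} ∪ W={G} → {C,G} (+1)
site 1, node AIW: AW={C,G} ∪ I={T} → {C,G,T} (+1)
site 1, node DH: D={T} ∪ H={G} → {G,T} (+1)
site 1, node DEH: DH={G,T} ∩ E={T} → {T} (+0)
site 1, node ADEHIW: AIW={C,G,T} ∩ DEH={T} → {T} (+0)
site 2, node AW: A={T} ∪ W={A} → {A,T} (+1)
site 2, node AIW: AW={A,T} ∩ I={T} → {T} (+0)
site 2, node DH: D={A} ∩ H={A} → {A} (+0)
site 2, node DEH: DH={A} ∪ E={T} → {A,T} (+1)
site 2, node ADEHIW: AIW={T} ∩ DEH={A,T} → {T} (+0)
site 3, node AW: A={A} ∩ W={A} → {A} (+0)
site 3, node AIW: AW={A} ∪ I={C} → {A,C} (+1)
site 3, node DH: D={C} ∪ H={T} → {C,T} (+1)
site 3, node DEH: DH={C,T} ∪ E={G} → {C,G,T} (+1)
site 3, node ADEHIW: AIW={A,C} ∩ DEH={C,G,T} → {C} (+0)
site 4, node AW: A={G} ∩ W={G} → {G} (+0)
site 4, node AIW: AW={G} ∪ I={A} → {A,G} (+1)
site 4, node DH: D={A} ∪ H={G} → {A,G} (+1)
site 4, node DEH: DH={A,G} ∩ E={G} → {G} (+0)
site 4, node ADEHIW: AIW={A,G} ∩ DEH={G} → {G} (+0)
site 5, node AW: A={A} ∪ W={T} → {A,T} (+1)
site 5, node AIW: AW={A,T} ∪ I={C} → {A,C,T} (+1)
site 5, node DH: D={G} ∪ H={T} → {G,T} (+1)
site 5, node DEH: DH={G,T} ∩ E={T} → {T} (+0)
site 5, node ADEHIW: AIW={A,C,T} ∩ DEH={T} → {T} (+0)
site 6, node AW: A={G} ∪ W={T} → {G,T} (+1)
site 6, node AIW: AW={G,T} ∩ I={G} → {G} (+0)
site 6, node DH: D={G} ∩ H={G} → {G} (+0)
site 6, node DEH: DH={G} ∪ E={A} → {A,G} (+1)
site 6, node ADEHIW: AIW={G} ∩ DEH={A,G} → {G} (+0)
site 7, node AW: A={T} ∪ W={A} → {A,T} (+1)
site 7, node AIW: AW={A,T} ∪ I={C} → {A,C,T} (+1)
site 7, node DH: D={G} ∪ H={A} → {A,G} (+1)
site 7, node DEH: DH={A,G} ∪ E={T} → {A,G,T} (+1)
site 7, node ADEHIW: AIW={A,C,T} ∩ DEH={A,G,T} → {A,T} (+0)
per-site changes: [1, 3, 2, 3, 2, 3, 2, 4]; total = 20

3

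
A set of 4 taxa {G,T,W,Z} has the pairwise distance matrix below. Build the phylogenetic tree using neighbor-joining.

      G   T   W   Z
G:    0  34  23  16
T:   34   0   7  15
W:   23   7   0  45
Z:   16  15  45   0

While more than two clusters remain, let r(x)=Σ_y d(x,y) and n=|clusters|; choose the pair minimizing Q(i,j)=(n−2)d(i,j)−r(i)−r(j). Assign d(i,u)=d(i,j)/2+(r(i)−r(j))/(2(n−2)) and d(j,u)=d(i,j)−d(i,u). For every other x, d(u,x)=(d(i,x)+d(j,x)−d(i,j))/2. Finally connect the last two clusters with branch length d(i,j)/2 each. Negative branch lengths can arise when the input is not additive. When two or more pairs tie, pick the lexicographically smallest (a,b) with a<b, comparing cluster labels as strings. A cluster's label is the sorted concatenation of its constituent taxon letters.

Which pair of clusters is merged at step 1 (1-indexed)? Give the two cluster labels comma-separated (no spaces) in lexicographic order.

1. join G+Z (d=16, Q=-117) ⇒ GZ; edges |G|=29/4, |Z|=35/4
  updated: d(GZ,T)=33/2, d(GZ,W)=26
2. join GZ+T (d=33/2, Q=-99/2) ⇒ GTZ; edges |GZ|=71/4, |T|=-5/4
  updated: d(GTZ,W)=33/4
3. join GTZ+W (d=33/4) ⇒ GTWZ; edges |GTZ|=33/8, |W|=33/8
final tree: (((G:29/4,Z:35/4):71/4,T:-5/4):33/8,W:33/8)
total length: 163/4

G,Z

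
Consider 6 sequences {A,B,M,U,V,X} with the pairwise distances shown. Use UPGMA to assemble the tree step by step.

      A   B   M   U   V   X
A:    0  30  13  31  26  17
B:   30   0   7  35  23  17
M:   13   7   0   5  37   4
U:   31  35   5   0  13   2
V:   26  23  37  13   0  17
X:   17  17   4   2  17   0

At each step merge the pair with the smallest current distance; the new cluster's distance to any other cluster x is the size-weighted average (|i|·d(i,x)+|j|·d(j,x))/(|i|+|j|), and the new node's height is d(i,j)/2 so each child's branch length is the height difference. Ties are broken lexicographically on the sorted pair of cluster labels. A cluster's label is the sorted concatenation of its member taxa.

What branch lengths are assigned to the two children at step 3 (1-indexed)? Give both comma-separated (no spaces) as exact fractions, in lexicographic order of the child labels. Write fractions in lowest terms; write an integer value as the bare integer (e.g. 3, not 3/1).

59/6,91/12

iteration 1: select U,X (d=2); attach at lengths (1, 1); label the merged cluster UX
  updated: d(A,UX)=24, d(B,UX)=26, d(M,UX)=9/2, d(UX,V)=15
iteration 2: select M,UX (d=9/2); attach at lengths (9/4, 5/4); label the merged cluster MUX
  updated: d(A,MUX)=61/3, d(B,MUX)=59/3, d(MUX,V)=67/3
iteration 3: select B,MUX (d=59/3); attach at lengths (59/6, 91/12); label the merged cluster BMUX
  updated: d(A,BMUX)=91/4, d(BMUX,V)=45/2
iteration 4: select BMUX,V (d=45/2); attach at lengths (17/12, 45/4); label the merged cluster BMUVX
  updated: d(A,BMUVX)=117/5
iteration 5: select A,BMUVX (d=117/5); attach at lengths (117/10, 9/20); label the merged cluster ABMUVX
final tree: (A:117/10,((B:59/6,(M:9/4,(U:1,X:1):5/4):91/12):17/12,V:45/4):9/20)
total length: 716/15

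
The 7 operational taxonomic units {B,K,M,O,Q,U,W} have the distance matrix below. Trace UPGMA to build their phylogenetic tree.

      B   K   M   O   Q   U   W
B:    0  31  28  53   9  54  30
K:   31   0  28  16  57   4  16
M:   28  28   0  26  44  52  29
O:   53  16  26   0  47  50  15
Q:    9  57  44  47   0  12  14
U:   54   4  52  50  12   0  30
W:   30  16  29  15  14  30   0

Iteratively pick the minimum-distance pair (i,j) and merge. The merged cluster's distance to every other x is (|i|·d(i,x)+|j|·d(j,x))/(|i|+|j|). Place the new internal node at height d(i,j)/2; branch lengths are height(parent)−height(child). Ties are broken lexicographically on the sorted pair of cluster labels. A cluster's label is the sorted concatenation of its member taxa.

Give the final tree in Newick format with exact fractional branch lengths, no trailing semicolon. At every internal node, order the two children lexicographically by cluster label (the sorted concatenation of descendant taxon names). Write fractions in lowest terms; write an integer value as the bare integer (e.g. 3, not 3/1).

step 1: merge (K,U) at d=4; branch lengths K→2, U→2; new cluster KU
  updated: d(B,KU)=85/2, d(KU,M)=40, d(KU,O)=33, d(KU,Q)=69/2, d(KU,W)=23
step 2: merge (B,Q) at d=9; branch lengths B→9/2, Q→9/2; new cluster BQ
  updated: d(BQ,KU)=77/2, d(BQ,M)=36, d(BQ,O)=50, d(BQ,W)=22
step 3: merge (O,W) at d=15; branch lengths O→15/2, W→15/2; new cluster OW
  updated: d(BQ,OW)=36, d(KU,OW)=28, d(M,OW)=55/2
step 4: merge (M,OW) at d=55/2; branch lengths M→55/4, OW→25/4; new cluster MOW
  updated: d(BQ,MOW)=36, d(KU,MOW)=32
step 5: merge (KU,MOW) at d=32; branch lengths KU→14, MOW→9/4; new cluster KMOUW
  updated: d(BQ,KMOUW)=37
step 6: merge (BQ,KMOUW) at d=37; branch lengths BQ→14, KMOUW→5/2; new cluster BKMOQUW
final tree: ((B:9/2,Q:9/2):14,((K:2,U:2):14,(M:55/4,(O:15/2,W:15/2):25/4):9/4):5/2)
total length: 323/4

((B:9/2,Q:9/2):14,((K:2,U:2):14,(M:55/4,(O:15/2,W:15/2):25/4):9/4):5/2)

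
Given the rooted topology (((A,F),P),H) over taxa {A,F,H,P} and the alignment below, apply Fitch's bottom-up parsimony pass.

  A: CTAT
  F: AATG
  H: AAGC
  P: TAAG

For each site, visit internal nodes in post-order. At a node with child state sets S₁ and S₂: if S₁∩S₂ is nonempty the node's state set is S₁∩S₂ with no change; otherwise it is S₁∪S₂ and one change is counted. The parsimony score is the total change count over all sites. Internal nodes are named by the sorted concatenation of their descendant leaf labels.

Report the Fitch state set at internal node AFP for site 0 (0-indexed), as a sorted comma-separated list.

A,C,T

site 0, node AF: A={C} ∪ F={A} → {A,C} (+1)
site 0, node AFP: AF={A,C} ∪ P={T} → {A,C,T} (+1)
site 0, node AFHP: AFP={A,C,T} ∩ H={A} → {A} (+0)
site 1, node AF: A={T} ∪ F={A} → {A,T} (+1)
site 1, node AFP: AF={A,T} ∩ P={A} → {A} (+0)
site 1, node AFHP: AFP={A} ∩ H={A} → {A} (+0)
site 2, node AF: A={A} ∪ F={T} → {A,T} (+1)
site 2, node AFP: AF={A,T} ∩ P={A} → {A} (+0)
site 2, node AFHP: AFP={A} ∪ H={G} → {A,G} (+1)
site 3, node AF: A={T} ∪ F={G} → {G,T} (+1)
site 3, node AFP: AF={G,T} ∩ P={G} → {G} (+0)
site 3, node AFHP: AFP={G} ∪ H={C} → {C,G} (+1)
per-site changes: [2, 1, 2, 2]; total = 7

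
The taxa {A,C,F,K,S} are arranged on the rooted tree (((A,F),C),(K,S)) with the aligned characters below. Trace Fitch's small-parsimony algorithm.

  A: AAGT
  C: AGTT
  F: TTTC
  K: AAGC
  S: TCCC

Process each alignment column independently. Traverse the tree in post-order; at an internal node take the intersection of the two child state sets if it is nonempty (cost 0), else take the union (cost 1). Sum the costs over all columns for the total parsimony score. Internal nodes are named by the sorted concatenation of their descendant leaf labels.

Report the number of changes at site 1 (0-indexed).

[col 0] AF: children A:{A}, F:{T} ∪→ {A,T}; cost 1
[col 0] ACF: children AF:{A,T}, C:{A} ∩→ {A}; cost 0
[col 0] KS: children K:{A}, S:{T} ∪→ {A,T}; cost 1
[col 0] ACFKS: children ACF:{A}, KS:{A,T} ∩→ {A}; cost 0
[col 1] AF: children A:{A}, F:{T} ∪→ {A,T}; cost 1
[col 1] ACF: children AF:{A,T}, C:{G} ∪→ {A,G,T}; cost 1
[col 1] KS: children K:{A}, S:{C} ∪→ {A,C}; cost 1
[col 1] ACFKS: children ACF:{A,G,T}, KS:{A,C} ∩→ {A}; cost 0
[col 2] AF: children A:{G}, F:{T} ∪→ {G,T}; cost 1
[col 2] ACF: children AF:{G,T}, C:{T} ∩→ {T}; cost 0
[col 2] KS: children K:{G}, S:{C} ∪→ {C,G}; cost 1
[col 2] ACFKS: children ACF:{T}, KS:{C,G} ∪→ {C,G,T}; cost 1
[col 3] AF: children A:{T}, F:{C} ∪→ {C,T}; cost 1
[col 3] ACF: children AF:{C,T}, C:{T} ∩→ {T}; cost 0
[col 3] KS: children K:{C}, S:{C} ∩→ {C}; cost 0
[col 3] ACFKS: children ACF:{T}, KS:{C} ∪→ {C,T}; cost 1
per-site changes: [2, 3, 3, 2]; total = 10

3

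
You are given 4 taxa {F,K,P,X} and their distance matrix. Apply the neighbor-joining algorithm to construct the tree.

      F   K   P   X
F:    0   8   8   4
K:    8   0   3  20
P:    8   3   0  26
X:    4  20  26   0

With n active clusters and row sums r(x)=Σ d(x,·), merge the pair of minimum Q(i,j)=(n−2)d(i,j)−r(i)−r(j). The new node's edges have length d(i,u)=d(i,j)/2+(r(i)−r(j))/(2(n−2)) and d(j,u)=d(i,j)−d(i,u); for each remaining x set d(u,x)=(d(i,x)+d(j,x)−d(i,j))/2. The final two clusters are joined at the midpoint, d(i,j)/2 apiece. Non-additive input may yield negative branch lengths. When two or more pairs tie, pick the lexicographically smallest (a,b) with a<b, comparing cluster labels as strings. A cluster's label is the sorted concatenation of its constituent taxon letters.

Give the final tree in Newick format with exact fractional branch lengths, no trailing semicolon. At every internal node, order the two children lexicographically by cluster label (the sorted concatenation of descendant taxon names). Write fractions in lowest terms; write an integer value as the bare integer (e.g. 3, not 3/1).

step 1: merge (F,X) at d=4, Q=-62; branch lengths F→-11/2, X→19/2; new cluster FX
  updated: d(FX,K)=12, d(FX,P)=15
step 2: merge (FX,K) at d=12, Q=-30; branch lengths FX→12, K→0; new cluster FKX
  updated: d(FKX,P)=3
step 3: merge (FKX,P) at d=3; branch lengths FKX→3/2, P→3/2; new cluster FKPX
final tree: (((F:-11/2,X:19/2):12,K:0):3/2,P:3/2)
total length: 19

(((F:-11/2,X:19/2):12,K:0):3/2,P:3/2)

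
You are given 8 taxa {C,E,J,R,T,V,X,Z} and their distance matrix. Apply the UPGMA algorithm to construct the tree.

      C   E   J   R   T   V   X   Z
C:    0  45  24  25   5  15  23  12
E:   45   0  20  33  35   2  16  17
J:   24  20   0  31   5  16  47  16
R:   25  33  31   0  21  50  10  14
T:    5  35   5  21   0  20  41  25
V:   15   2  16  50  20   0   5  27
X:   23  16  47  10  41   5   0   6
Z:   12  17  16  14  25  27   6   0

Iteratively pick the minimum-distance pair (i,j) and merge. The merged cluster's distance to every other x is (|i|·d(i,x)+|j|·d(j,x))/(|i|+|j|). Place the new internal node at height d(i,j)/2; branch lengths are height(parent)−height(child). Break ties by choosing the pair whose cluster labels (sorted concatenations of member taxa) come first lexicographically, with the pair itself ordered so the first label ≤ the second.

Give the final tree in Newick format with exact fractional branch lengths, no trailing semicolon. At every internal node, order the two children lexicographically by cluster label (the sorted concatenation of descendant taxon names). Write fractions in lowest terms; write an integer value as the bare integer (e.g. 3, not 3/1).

(((C:5/2,T:5/2):19/4,J:29/4):349/60,((E:1,V:1):34/3,(R:6,(X:3,Z:3):3):19/3):11/15)

1. join E+V (d=2) ⇒ EV; edges |E|=1, |V|=1
  updated: d(C,EV)=30, d(EV,J)=18, d(EV,R)=83/2, d(EV,T)=55/2, d(EV,X)=21/2, d(EV,Z)=22
2. join C+T (d=5) ⇒ CT; edges |C|=5/2, |T|=5/2
  updated: d(CT,EV)=115/4, d(CT,J)=29/2, d(CT,R)=23, d(CT,X)=32, d(CT,Z)=37/2
3. join X+Z (d=6) ⇒ XZ; edges |X|=3, |Z|=3
  updated: d(CT,XZ)=101/4, d(EV,XZ)=65/4, d(J,XZ)=63/2, d(R,XZ)=12
4. join R+XZ (d=12) ⇒ RXZ; edges |R|=6, |XZ|=3
  updated: d(CT,RXZ)=49/2, d(EV,RXZ)=74/3, d(J,RXZ)=94/3
5. join CT+J (d=29/2) ⇒ CJT; edges |CT|=19/4, |J|=29/4
  updated: d(CJT,EV)=151/6, d(CJT,RXZ)=241/9
6. join EV+RXZ (d=74/3) ⇒ ERVXZ; edges |EV|=34/3, |RXZ|=19/3
  updated: d(CJT,ERVXZ)=392/15
7. join CJT+ERVXZ (d=392/15) ⇒ CEJRTVXZ; edges |CJT|=349/60, |ERVXZ|=11/15
final tree: (((C:5/2,T:5/2):19/4,J:29/4):349/60,((E:1,V:1):34/3,(R:6,(X:3,Z:3):3):19/3):11/15)
total length: 3493/60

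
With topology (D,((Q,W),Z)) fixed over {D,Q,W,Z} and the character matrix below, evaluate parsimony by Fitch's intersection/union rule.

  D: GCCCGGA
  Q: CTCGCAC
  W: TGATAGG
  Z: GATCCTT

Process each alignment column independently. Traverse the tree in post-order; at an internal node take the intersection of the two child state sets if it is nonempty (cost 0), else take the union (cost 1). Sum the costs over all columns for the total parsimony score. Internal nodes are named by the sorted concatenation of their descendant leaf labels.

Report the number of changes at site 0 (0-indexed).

2

[col 0] QW: children Q:{C}, W:{T} ∪→ {C,T}; cost 1
[col 0] QWZ: children QW:{C,T}, Z:{G} ∪→ {C,G,T}; cost 1
[col 0] DQWZ: children D:{G}, QWZ:{C,G,T} ∩→ {G}; cost 0
[col 1] QW: children Q:{T}, W:{G} ∪→ {G,T}; cost 1
[col 1] QWZ: children QW:{G,T}, Z:{A} ∪→ {A,G,T}; cost 1
[col 1] DQWZ: children D:{C}, QWZ:{A,G,T} ∪→ {A,C,G,T}; cost 1
[col 2] QW: children Q:{C}, W:{A} ∪→ {A,C}; cost 1
[col 2] QWZ: children QW:{A,C}, Z:{T} ∪→ {A,C,T}; cost 1
[col 2] DQWZ: children D:{C}, QWZ:{A,C,T} ∩→ {C}; cost 0
[col 3] QW: children Q:{G}, W:{T} ∪→ {G,T}; cost 1
[col 3] QWZ: children QW:{G,T}, Z:{C} ∪→ {C,G,T}; cost 1
[col 3] DQWZ: children D:{C}, QWZ:{C,G,T} ∩→ {C}; cost 0
[col 4] QW: children Q:{C}, W:{A} ∪→ {A,C}; cost 1
[col 4] QWZ: children QW:{A,C}, Z:{C} ∩→ {C}; cost 0
[col 4] DQWZ: children D:{G}, QWZ:{C} ∪→ {C,G}; cost 1
[col 5] QW: children Q:{A}, W:{G} ∪→ {A,G}; cost 1
[col 5] QWZ: children QW:{A,G}, Z:{T} ∪→ {A,G,T}; cost 1
[col 5] DQWZ: children D:{G}, QWZ:{A,G,T} ∩→ {G}; cost 0
[col 6] QW: children Q:{C}, W:{G} ∪→ {C,G}; cost 1
[col 6] QWZ: children QW:{C,G}, Z:{T} ∪→ {C,G,T}; cost 1
[col 6] DQWZ: children D:{A}, QWZ:{C,G,T} ∪→ {A,C,G,T}; cost 1
per-site changes: [2, 3, 2, 2, 2, 2, 3]; total = 16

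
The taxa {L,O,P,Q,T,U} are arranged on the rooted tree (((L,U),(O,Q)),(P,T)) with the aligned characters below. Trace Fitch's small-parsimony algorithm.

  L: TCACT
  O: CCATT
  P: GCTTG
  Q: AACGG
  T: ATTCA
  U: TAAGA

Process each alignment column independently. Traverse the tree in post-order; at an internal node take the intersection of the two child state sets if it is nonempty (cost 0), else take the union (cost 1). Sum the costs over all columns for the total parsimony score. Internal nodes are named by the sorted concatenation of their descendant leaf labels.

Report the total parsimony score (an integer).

LU@0: {T} ∩ {T} = {T} (intersection, +0)
OQ@0: {C} ∪ {A} = {A,C} (union, +1)
LOQU@0: {T} ∪ {A,C} = {A,C,T} (union, +1)
PT@0: {G} ∪ {A} = {A,G} (union, +1)
LOPQTU@0: {A,C,T} ∩ {A,G} = {A} (intersection, +0)
LU@1: {C} ∪ {A} = {A,C} (union, +1)
OQ@1: {C} ∪ {A} = {A,C} (union, +1)
LOQU@1: {A,C} ∩ {A,C} = {A,C} (intersection, +0)
PT@1: {C} ∪ {T} = {C,T} (union, +1)
LOPQTU@1: {A,C} ∩ {C,T} = {C} (intersection, +0)
LU@2: {A} ∩ {A} = {A} (intersection, +0)
OQ@2: {A} ∪ {C} = {A,C} (union, +1)
LOQU@2: {A} ∩ {A,C} = {A} (intersection, +0)
PT@2: {T} ∩ {T} = {T} (intersection, +0)
LOPQTU@2: {A} ∪ {T} = {A,T} (union, +1)
LU@3: {C} ∪ {G} = {C,G} (union, +1)
OQ@3: {T} ∪ {G} = {G,T} (union, +1)
LOQU@3: {C,G} ∩ {G,T} = {G} (intersection, +0)
PT@3: {T} ∪ {C} = {C,T} (union, +1)
LOPQTU@3: {G} ∪ {C,T} = {C,G,T} (union, +1)
LU@4: {T} ∪ {A} = {A,T} (union, +1)
OQ@4: {T} ∪ {G} = {G,T} (union, +1)
LOQU@4: {A,T} ∩ {G,T} = {T} (intersection, +0)
PT@4: {G} ∪ {A} = {A,G} (union, +1)
LOPQTU@4: {T} ∪ {A,G} = {A,G,T} (union, +1)
per-site changes: [3, 3, 2, 4, 4]; total = 16

16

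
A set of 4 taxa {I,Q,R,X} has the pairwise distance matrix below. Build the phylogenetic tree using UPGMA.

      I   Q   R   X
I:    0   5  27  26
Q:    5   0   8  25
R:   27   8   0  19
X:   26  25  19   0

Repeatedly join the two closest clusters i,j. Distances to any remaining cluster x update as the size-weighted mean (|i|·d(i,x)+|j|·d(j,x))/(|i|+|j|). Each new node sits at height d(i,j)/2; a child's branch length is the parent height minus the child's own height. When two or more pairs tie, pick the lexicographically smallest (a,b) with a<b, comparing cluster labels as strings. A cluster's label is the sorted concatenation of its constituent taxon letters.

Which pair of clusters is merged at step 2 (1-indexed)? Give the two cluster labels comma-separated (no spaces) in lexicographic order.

IQ,R

1. join I+Q (d=5) ⇒ IQ; edges |I|=5/2, |Q|=5/2
  updated: d(IQ,R)=35/2, d(IQ,X)=51/2
2. join IQ+R (d=35/2) ⇒ IQR; edges |IQ|=25/4, |R|=35/4
  updated: d(IQR,X)=70/3
3. join IQR+X (d=70/3) ⇒ IQRX; edges |IQR|=35/12, |X|=35/3
final tree: (((I:5/2,Q:5/2):25/4,R:35/4):35/12,X:35/3)
total length: 415/12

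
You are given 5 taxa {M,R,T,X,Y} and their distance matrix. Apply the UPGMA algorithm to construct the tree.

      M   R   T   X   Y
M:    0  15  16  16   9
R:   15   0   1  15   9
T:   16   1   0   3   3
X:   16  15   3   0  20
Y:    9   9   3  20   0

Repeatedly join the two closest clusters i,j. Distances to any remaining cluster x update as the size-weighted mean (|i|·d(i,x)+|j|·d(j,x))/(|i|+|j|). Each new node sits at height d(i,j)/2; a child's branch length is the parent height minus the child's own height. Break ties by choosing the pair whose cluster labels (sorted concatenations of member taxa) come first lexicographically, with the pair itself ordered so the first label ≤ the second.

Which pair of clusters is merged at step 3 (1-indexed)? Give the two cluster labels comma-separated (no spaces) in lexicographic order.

RTY,X

1. join R+T (d=1) ⇒ RT; edges |R|=1/2, |T|=1/2
  updated: d(M,RT)=31/2, d(RT,X)=9, d(RT,Y)=6
2. join RT+Y (d=6) ⇒ RTY; edges |RT|=5/2, |Y|=3
  updated: d(M,RTY)=40/3, d(RTY,X)=38/3
3. join RTY+X (d=38/3) ⇒ RTXY; edges |RTY|=10/3, |X|=19/3
  updated: d(M,RTXY)=14
4. join M+RTXY (d=14) ⇒ MRTXY; edges |M|=7, |RTXY|=2/3
final tree: (M:7,(((R:1/2,T:1/2):5/2,Y:3):10/3,X:19/3):2/3)
total length: 143/6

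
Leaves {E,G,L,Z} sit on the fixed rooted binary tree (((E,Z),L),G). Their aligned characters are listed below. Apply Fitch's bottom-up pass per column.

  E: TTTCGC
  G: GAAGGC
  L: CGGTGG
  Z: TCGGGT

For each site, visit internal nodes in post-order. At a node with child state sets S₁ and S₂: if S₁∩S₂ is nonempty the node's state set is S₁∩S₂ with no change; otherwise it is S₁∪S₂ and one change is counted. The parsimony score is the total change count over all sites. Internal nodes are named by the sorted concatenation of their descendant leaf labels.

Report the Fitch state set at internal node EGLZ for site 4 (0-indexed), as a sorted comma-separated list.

[col 0] EZ: children E:{T}, Z:{T} ∩→ {T}; cost 0
[col 0] ELZ: children EZ:{T}, L:{C} ∪→ {C,T}; cost 1
[col 0] EGLZ: children ELZ:{C,T}, G:{G} ∪→ {C,G,T}; cost 1
[col 1] EZ: children E:{T}, Z:{C} ∪→ {C,T}; cost 1
[col 1] ELZ: children EZ:{C,T}, L:{G} ∪→ {C,G,T}; cost 1
[col 1] EGLZ: children ELZ:{C,G,T}, G:{A} ∪→ {A,C,G,T}; cost 1
[col 2] EZ: children E:{T}, Z:{G} ∪→ {G,T}; cost 1
[col 2] ELZ: children EZ:{G,T}, L:{G} ∩→ {G}; cost 0
[col 2] EGLZ: children ELZ:{G}, G:{A} ∪→ {A,G}; cost 1
[col 3] EZ: children E:{C}, Z:{G} ∪→ {C,G}; cost 1
[col 3] ELZ: children EZ:{C,G}, L:{T} ∪→ {C,G,T}; cost 1
[col 3] EGLZ: children ELZ:{C,G,T}, G:{G} ∩→ {G}; cost 0
[col 4] EZ: children E:{G}, Z:{G} ∩→ {G}; cost 0
[col 4] ELZ: children EZ:{G}, L:{G} ∩→ {G}; cost 0
[col 4] EGLZ: children ELZ:{G}, G:{G} ∩→ {G}; cost 0
[col 5] EZ: children E:{C}, Z:{T} ∪→ {C,T}; cost 1
[col 5] ELZ: children EZ:{C,T}, L:{G} ∪→ {C,G,T}; cost 1
[col 5] EGLZ: children ELZ:{C,G,T}, G:{C} ∩→ {C}; cost 0
per-site changes: [2, 3, 2, 2, 0, 2]; total = 11

G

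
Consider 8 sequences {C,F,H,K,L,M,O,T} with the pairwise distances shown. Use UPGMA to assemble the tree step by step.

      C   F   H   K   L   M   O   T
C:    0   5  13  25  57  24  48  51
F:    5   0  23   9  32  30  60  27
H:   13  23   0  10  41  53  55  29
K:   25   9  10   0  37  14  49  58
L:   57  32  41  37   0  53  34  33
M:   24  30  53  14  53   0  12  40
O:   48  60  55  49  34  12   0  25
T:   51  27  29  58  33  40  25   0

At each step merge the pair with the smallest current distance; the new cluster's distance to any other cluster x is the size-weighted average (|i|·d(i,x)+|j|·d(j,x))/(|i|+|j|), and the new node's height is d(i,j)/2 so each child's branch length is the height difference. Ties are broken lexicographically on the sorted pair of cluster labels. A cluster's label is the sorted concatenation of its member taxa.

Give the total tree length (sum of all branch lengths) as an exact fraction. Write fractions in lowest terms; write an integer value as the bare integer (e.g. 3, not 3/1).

1601/16

1. join C+F (d=5) ⇒ CF; edges |C|=5/2, |F|=5/2
  updated: d(CF,H)=18, d(CF,K)=17, d(CF,L)=89/2, d(CF,M)=27, d(CF,O)=54, d(CF,T)=39
2. join H+K (d=10) ⇒ HK; edges |H|=5, |K|=5
  updated: d(CF,HK)=35/2, d(HK,L)=39, d(HK,M)=67/2, d(HK,O)=52, d(HK,T)=87/2
3. join M+O (d=12) ⇒ MO; edges |M|=6, |O|=6
  updated: d(CF,MO)=81/2, d(HK,MO)=171/4, d(L,MO)=87/2, d(MO,T)=65/2
4. join CF+HK (d=35/2) ⇒ CFHK; edges |CF|=25/4, |HK|=15/4
  updated: d(CFHK,L)=167/4, d(CFHK,MO)=333/8, d(CFHK,T)=165/4
5. join MO+T (d=65/2) ⇒ MOT; edges |MO|=41/4, |T|=65/4
  updated: d(CFHK,MOT)=83/2, d(L,MOT)=40
6. join L+MOT (d=40) ⇒ LMOT; edges |L|=20, |MOT|=15/4
  updated: d(CFHK,LMOT)=665/16
7. join CFHK+LMOT (d=665/16) ⇒ CFHKLMOT; edges |CFHK|=385/32, |LMOT|=25/32
final tree: (((C:5/2,F:5/2):25/4,(H:5,K:5):15/4):385/32,(L:20,((M:6,O:6):41/4,T:65/4):15/4):25/32)
total length: 1601/16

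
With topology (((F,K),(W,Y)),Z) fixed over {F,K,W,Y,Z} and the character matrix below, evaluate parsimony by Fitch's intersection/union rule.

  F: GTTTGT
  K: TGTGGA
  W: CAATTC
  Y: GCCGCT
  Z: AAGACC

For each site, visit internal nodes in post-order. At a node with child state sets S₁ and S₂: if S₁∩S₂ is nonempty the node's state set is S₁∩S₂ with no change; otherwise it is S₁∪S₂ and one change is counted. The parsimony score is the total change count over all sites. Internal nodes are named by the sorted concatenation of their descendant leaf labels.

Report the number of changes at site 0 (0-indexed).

3

site 0, node FK: F={G} ∪ K={T} → {G,T} (+1)
site 0, node WY: W={C} ∪ Y={G} → {C,G} (+1)
site 0, node FKWY: FK={G,T} ∩ WY={C,G} → {G} (+0)
site 0, node FKWYZ: FKWY={G} ∪ Z={A} → {A,G} (+1)
site 1, node FK: F={T} ∪ K={G} → {G,T} (+1)
site 1, node WY: W={A} ∪ Y={C} → {A,C} (+1)
site 1, node FKWY: FK={G,T} ∪ WY={A,C} → {A,C,G,T} (+1)
site 1, node FKWYZ: FKWY={A,C,G,T} ∩ Z={A} → {A} (+0)
site 2, node FK: F={T} ∩ K={T} → {T} (+0)
site 2, node WY: W={A} ∪ Y={C} → {A,C} (+1)
site 2, node FKWY: FK={T} ∪ WY={A,C} → {A,C,T} (+1)
site 2, node FKWYZ: FKWY={A,C,T} ∪ Z={G} → {A,C,G,T} (+1)
site 3, node FK: F={T} ∪ K={G} → {G,T} (+1)
site 3, node WY: W={T} ∪ Y={G} → {G,T} (+1)
site 3, node FKWY: FK={G,T} ∩ WY={G,T} → {G,T} (+0)
site 3, node FKWYZ: FKWY={G,T} ∪ Z={A} → {A,G,T} (+1)
site 4, node FK: F={G} ∩ K={G} → {G} (+0)
site 4, node WY: W={T} ∪ Y={C} → {C,T} (+1)
site 4, node FKWY: FK={G} ∪ WY={C,T} → {C,G,T} (+1)
site 4, node FKWYZ: FKWY={C,G,T} ∩ Z={C} → {C} (+0)
site 5, node FK: F={T} ∪ K={A} → {A,T} (+1)
site 5, node WY: W={C} ∪ Y={T} → {C,T} (+1)
site 5, node FKWY: FK={A,T} ∩ WY={C,T} → {T} (+0)
site 5, node FKWYZ: FKWY={T} ∪ Z={C} → {C,T} (+1)
per-site changes: [3, 3, 3, 3, 2, 3]; total = 17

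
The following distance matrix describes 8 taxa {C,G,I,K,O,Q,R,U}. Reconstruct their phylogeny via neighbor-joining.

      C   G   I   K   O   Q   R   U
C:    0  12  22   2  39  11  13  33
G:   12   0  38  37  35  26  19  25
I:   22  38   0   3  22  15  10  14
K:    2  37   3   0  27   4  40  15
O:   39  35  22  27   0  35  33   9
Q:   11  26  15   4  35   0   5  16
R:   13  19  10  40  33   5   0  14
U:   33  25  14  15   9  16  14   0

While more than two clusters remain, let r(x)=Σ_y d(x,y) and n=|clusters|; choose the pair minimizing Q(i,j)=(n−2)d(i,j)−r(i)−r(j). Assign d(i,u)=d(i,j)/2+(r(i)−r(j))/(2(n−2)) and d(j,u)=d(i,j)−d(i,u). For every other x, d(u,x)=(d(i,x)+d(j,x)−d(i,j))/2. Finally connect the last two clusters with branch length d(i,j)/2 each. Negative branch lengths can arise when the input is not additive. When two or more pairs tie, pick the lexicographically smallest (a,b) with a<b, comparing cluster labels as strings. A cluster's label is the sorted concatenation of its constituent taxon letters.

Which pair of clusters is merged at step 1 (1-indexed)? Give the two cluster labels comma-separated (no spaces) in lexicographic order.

iteration 1: select O,U (d=9, Q=-272); attach at lengths (32/3, -5/3); label the merged cluster OU
  updated: d(C,OU)=63/2, d(G,OU)=51/2, d(I,OU)=27/2, d(K,OU)=33/2, d(OU,Q)=21, d(OU,R)=19
iteration 2: select C,G (d=12, Q=-189); attach at lengths (-3/5, 63/5); label the merged cluster CG
  updated: d(CG,I)=24, d(CG,K)=27/2, d(CG,OU)=45/2, d(CG,Q)=25/2, d(CG,R)=10
iteration 3: select I,K (d=3, Q=-261/2); attach at lengths (1/16, 47/16); label the merged cluster IK
  updated: d(CG,IK)=69/4, d(IK,OU)=27/2, d(IK,Q)=8, d(IK,R)=47/2
iteration 4: select IK,OU (d=27/2, Q=-391/4); attach at lengths (107/24, 217/24); label the merged cluster IKOU
  updated: d(CG,IKOU)=105/8, d(IKOU,Q)=31/4, d(IKOU,R)=29/2
iteration 5: select CG,R (d=10, Q=-361/8); attach at lengths (209/32, 111/32); label the merged cluster CGR
  updated: d(CGR,IKOU)=141/16, d(CGR,Q)=15/4
iteration 6: select CGR,IKOU (d=141/16, Q=-325/16); attach at lengths (77/32, 205/32); label the merged cluster CGIKORU
  updated: d(CGIKORU,Q)=43/32
iteration 7: select CGIKORU,Q (d=43/32); attach at lengths (43/64, 43/64); label the merged cluster CGIKOQRU
final tree: ((((C:-3/5,G:63/5):209/32,R:111/32):77/32,((I:1/16,K:47/16):107/24,(O:32/3,U:-5/3):217/24):205/32):43/64,Q:43/64)
total length: 1845/32

O,U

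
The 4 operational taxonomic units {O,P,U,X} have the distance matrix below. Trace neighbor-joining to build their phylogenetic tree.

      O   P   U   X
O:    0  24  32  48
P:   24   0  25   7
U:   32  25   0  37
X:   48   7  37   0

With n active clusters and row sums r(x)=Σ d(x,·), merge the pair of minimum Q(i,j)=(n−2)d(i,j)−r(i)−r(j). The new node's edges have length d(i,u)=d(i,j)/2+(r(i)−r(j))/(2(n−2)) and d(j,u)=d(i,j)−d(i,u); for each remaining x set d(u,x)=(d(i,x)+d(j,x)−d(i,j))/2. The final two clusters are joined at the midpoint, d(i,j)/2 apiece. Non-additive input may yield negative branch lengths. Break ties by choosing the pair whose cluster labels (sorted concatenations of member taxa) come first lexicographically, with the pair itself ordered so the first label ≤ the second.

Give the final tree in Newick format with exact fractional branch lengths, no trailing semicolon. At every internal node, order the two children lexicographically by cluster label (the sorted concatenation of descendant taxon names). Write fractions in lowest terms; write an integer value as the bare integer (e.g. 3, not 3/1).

1. join O+U (d=32, Q=-134) ⇒ OU; edges |O|=37/2, |U|=27/2
  updated: d(OU,P)=17/2, d(OU,X)=53/2
2. join OU+P (d=17/2, Q=-42) ⇒ OPU; edges |OU|=14, |P|=-11/2
  updated: d(OPU,X)=25/2
3. join OPU+X (d=25/2) ⇒ OPUX; edges |OPU|=25/4, |X|=25/4
final tree: (((O:37/2,U:27/2):14,P:-11/2):25/4,X:25/4)
total length: 53

(((O:37/2,U:27/2):14,P:-11/2):25/4,X:25/4)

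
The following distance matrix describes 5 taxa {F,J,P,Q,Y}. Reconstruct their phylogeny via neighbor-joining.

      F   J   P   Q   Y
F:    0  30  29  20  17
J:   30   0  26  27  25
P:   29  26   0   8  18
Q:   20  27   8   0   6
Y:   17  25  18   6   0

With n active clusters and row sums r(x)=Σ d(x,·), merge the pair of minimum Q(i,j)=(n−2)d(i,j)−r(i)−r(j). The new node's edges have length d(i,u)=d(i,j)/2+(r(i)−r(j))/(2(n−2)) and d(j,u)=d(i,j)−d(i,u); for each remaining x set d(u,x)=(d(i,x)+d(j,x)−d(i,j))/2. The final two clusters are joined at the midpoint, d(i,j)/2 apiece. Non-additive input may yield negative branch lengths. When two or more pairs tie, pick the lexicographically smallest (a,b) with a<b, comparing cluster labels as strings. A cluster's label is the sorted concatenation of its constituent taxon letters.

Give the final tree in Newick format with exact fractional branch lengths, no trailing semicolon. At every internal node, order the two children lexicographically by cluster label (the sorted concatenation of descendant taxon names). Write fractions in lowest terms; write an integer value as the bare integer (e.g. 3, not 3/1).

iteration 1: select P,Q (d=8, Q=-118); attach at lengths (22/3, 2/3); label the merged cluster PQ
  updated: d(F,PQ)=41/2, d(J,PQ)=45/2, d(PQ,Y)=8
iteration 2: select F,J (d=30, Q=-85); attach at lengths (25/2, 35/2); label the merged cluster FJ
  updated: d(FJ,PQ)=13/2, d(FJ,Y)=6
iteration 3: select FJ,PQ (d=13/2, Q=-41/2); attach at lengths (9/4, 17/4); label the merged cluster FJPQ
  updated: d(FJPQ,Y)=15/4
iteration 4: select FJPQ,Y (d=15/4); attach at lengths (15/8, 15/8); label the merged cluster FJPQY
final tree: (((F:25/2,J:35/2):9/4,(P:22/3,Q:2/3):17/4):15/8,Y:15/8)
total length: 193/4

(((F:25/2,J:35/2):9/4,(P:22/3,Q:2/3):17/4):15/8,Y:15/8)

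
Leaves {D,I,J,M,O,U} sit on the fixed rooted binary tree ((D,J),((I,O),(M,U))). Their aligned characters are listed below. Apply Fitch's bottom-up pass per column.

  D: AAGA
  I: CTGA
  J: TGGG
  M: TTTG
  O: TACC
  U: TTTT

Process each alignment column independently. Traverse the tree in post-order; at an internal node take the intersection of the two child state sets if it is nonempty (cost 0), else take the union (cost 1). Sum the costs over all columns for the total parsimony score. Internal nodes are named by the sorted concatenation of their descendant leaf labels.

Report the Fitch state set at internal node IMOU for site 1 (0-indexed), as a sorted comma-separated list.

T

[col 0] DJ: children D:{A}, J:{T} ∪→ {A,T}; cost 1
[col 0] IO: children I:{C}, O:{T} ∪→ {C,T}; cost 1
[col 0] MU: children M:{T}, U:{T} ∩→ {T}; cost 0
[col 0] IMOU: children IO:{C,T}, MU:{T} ∩→ {T}; cost 0
[col 0] DIJMOU: children DJ:{A,T}, IMOU:{T} ∩→ {T}; cost 0
[col 1] DJ: children D:{A}, J:{G} ∪→ {A,G}; cost 1
[col 1] IO: children I:{T}, O:{A} ∪→ {A,T}; cost 1
[col 1] MU: children M:{T}, U:{T} ∩→ {T}; cost 0
[col 1] IMOU: children IO:{A,T}, MU:{T} ∩→ {T}; cost 0
[col 1] DIJMOU: children DJ:{A,G}, IMOU:{T} ∪→ {A,G,T}; cost 1
[col 2] DJ: children D:{G}, J:{G} ∩→ {G}; cost 0
[col 2] IO: children I:{G}, O:{C} ∪→ {C,G}; cost 1
[col 2] MU: children M:{T}, U:{T} ∩→ {T}; cost 0
[col 2] IMOU: children IO:{C,G}, MU:{T} ∪→ {C,G,T}; cost 1
[col 2] DIJMOU: children DJ:{G}, IMOU:{C,G,T} ∩→ {G}; cost 0
[col 3] DJ: children D:{A}, J:{G} ∪→ {A,G}; cost 1
[col 3] IO: children I:{A}, O:{C} ∪→ {A,C}; cost 1
[col 3] MU: children M:{G}, U:{T} ∪→ {G,T}; cost 1
[col 3] IMOU: children IO:{A,C}, MU:{G,T} ∪→ {A,C,G,T}; cost 1
[col 3] DIJMOU: children DJ:{A,G}, IMOU:{A,C,G,T} ∩→ {A,G}; cost 0
per-site changes: [2, 3, 2, 4]; total = 11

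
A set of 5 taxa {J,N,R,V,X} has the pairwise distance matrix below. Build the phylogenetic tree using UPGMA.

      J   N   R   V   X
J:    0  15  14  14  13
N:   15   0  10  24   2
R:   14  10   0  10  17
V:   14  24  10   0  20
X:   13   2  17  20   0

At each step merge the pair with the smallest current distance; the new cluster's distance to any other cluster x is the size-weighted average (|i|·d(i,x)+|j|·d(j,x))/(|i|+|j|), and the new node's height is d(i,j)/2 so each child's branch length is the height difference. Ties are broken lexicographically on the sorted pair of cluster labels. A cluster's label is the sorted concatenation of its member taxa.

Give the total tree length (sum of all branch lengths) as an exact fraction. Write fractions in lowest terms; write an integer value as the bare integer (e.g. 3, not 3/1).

1. join N+X (d=2) ⇒ NX; edges |N|=1, |X|=1
  updated: d(J,NX)=14, d(NX,R)=27/2, d(NX,V)=22
2. join R+V (d=10) ⇒ RV; edges |R|=5, |V|=5
  updated: d(J,RV)=14, d(NX,RV)=71/4
3. join J+NX (d=14) ⇒ JNX; edges |J|=7, |NX|=6
  updated: d(JNX,RV)=33/2
4. join JNX+RV (d=33/2) ⇒ JNRVX; edges |JNX|=5/4, |RV|=13/4
final tree: ((J:7,(N:1,X:1):6):5/4,(R:5,V:5):13/4)
total length: 59/2

59/2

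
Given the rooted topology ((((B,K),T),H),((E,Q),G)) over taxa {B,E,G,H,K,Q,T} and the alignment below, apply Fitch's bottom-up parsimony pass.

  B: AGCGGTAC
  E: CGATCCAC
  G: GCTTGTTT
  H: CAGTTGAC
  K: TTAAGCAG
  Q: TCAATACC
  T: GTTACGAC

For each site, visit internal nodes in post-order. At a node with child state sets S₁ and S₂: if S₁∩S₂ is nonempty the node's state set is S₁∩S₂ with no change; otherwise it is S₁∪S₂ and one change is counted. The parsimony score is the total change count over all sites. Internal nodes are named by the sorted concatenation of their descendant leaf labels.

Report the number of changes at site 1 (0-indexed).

4

BK@0: {A} ∪ {T} = {A,T} (union, +1)
BKT@0: {A,T} ∪ {G} = {A,G,T} (union, +1)
BHKT@0: {A,G,T} ∪ {C} = {A,C,G,T} (union, +1)
EQ@0: {C} ∪ {T} = {C,T} (union, +1)
EGQ@0: {C,T} ∪ {G} = {C,G,T} (union, +1)
BEGHKQT@0: {A,C,G,T} ∩ {C,G,T} = {C,G,T} (intersection, +0)
BK@1: {G} ∪ {T} = {G,T} (union, +1)
BKT@1: {G,T} ∩ {T} = {T} (intersection, +0)
BHKT@1: {T} ∪ {A} = {A,T} (union, +1)
EQ@1: {G} ∪ {C} = {C,G} (union, +1)
EGQ@1: {C,G} ∩ {C} = {C} (intersection, +0)
BEGHKQT@1: {A,T} ∪ {C} = {A,C,T} (union, +1)
BK@2: {C} ∪ {A} = {A,C} (union, +1)
BKT@2: {A,C} ∪ {T} = {A,C,T} (union, +1)
BHKT@2: {A,C,T} ∪ {G} = {A,C,G,T} (union, +1)
EQ@2: {A} ∩ {A} = {A} (intersection, +0)
EGQ@2: {A} ∪ {T} = {A,T} (union, +1)
BEGHKQT@2: {A,C,G,T} ∩ {A,T} = {A,T} (intersection, +0)
BK@3: {G} ∪ {A} = {A,G} (union, +1)
BKT@3: {A,G} ∩ {A} = {A} (intersection, +0)
BHKT@3: {A} ∪ {T} = {A,T} (union, +1)
EQ@3: {T} ∪ {A} = {A,T} (union, +1)
EGQ@3: {A,T} ∩ {T} = {T} (intersection, +0)
BEGHKQT@3: {A,T} ∩ {T} = {T} (intersection, +0)
BK@4: {G} ∩ {G} = {G} (intersection, +0)
BKT@4: {G} ∪ {C} = {C,G} (union, +1)
BHKT@4: {C,G} ∪ {T} = {C,G,T} (union, +1)
EQ@4: {C} ∪ {T} = {C,T} (union, +1)
EGQ@4: {C,T} ∪ {G} = {C,G,T} (union, +1)
BEGHKQT@4: {C,G,T} ∩ {C,G,T} = {C,G,T} (intersection, +0)
BK@5: {T} ∪ {C} = {C,T} (union, +1)
BKT@5: {C,T} ∪ {G} = {C,G,T} (union, +1)
BHKT@5: {C,G,T} ∩ {G} = {G} (intersection, +0)
EQ@5: {C} ∪ {A} = {A,C} (union, +1)
EGQ@5: {A,C} ∪ {T} = {A,C,T} (union, +1)
BEGHKQT@5: {G} ∪ {A,C,T} = {A,C,G,T} (union, +1)
BK@6: {A} ∩ {A} = {A} (intersection, +0)
BKT@6: {A} ∩ {A} = {A} (intersection, +0)
BHKT@6: {A} ∩ {A} = {A} (intersection, +0)
EQ@6: {A} ∪ {C} = {A,C} (union, +1)
EGQ@6: {A,C} ∪ {T} = {A,C,T} (union, +1)
BEGHKQT@6: {A} ∩ {A,C,T} = {A} (intersection, +0)
BK@7: {C} ∪ {G} = {C,G} (union, +1)
BKT@7: {C,G} ∩ {C} = {C} (intersection, +0)
BHKT@7: {C} ∩ {C} = {C} (intersection, +0)
EQ@7: {C} ∩ {C} = {C} (intersection, +0)
EGQ@7: {C} ∪ {T} = {C,T} (union, +1)
BEGHKQT@7: {C} ∩ {C,T} = {C} (intersection, +0)
per-site changes: [5, 4, 4, 3, 4, 5, 2, 2]; total = 29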